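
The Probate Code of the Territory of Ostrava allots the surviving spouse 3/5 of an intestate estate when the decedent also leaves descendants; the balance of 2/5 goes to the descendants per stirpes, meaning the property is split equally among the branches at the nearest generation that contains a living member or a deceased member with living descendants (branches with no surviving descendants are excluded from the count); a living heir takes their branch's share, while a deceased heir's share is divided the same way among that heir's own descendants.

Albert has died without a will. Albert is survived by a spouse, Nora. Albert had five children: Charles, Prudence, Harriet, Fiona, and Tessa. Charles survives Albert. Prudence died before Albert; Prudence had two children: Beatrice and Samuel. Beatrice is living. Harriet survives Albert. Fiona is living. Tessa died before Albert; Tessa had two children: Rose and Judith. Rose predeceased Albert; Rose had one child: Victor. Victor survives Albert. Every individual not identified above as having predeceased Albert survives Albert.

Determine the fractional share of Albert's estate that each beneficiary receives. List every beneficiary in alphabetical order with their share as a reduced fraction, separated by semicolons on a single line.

Nora, as surviving spouse, takes 3/5.
The remaining 2/5 passes to Albert's descendants per stirpes.
The 2/5 is divided into 5 equal shares of 2/25 among Charles, Prudence, Harriet, Fiona, Tessa.
Charles is living and takes 2/25.
Prudence predeceased; the 2/25 allotted to Prudence's branch passes to Prudence's issue by representation.
The 2/25 is divided into 2 equal shares of 1/25 among Beatrice, Samuel.
Beatrice is living and takes 1/25.
Samuel is living and takes 1/25.
Harriet is living and takes 2/25.
Fiona is living and takes 2/25.
Tessa predeceased; the 2/25 allotted to Tessa's branch passes to Tessa's issue by representation.
The 2/25 is divided into 2 equal shares of 1/25 among Rose, Judith.
Rose predeceased; the 1/25 allotted to Rose's branch passes to Rose's issue by representation.
Victor is the sole taker at this level and receives the full 1/25.
Judith is living and takes 1/25.

Beatrice 1/25; Charles 2/25; Fiona 2/25; Harriet 2/25; Judith 1/25; Nora 3/5; Samuel 1/25; Victor 1/25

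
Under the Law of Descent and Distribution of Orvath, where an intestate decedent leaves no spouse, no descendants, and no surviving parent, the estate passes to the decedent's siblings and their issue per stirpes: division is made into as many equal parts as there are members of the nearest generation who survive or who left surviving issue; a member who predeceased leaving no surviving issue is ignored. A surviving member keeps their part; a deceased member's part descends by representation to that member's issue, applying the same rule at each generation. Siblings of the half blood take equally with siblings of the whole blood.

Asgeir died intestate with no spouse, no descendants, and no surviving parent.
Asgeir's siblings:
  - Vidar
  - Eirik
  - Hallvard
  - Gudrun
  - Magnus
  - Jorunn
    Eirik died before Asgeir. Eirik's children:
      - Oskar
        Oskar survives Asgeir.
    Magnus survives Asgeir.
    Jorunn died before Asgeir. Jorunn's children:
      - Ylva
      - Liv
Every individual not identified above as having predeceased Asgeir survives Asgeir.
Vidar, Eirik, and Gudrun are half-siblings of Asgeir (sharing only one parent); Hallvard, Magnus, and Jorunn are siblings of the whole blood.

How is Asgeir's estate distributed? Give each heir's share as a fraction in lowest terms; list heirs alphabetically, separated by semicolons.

Gudrun 1/6; Hallvard 1/6; Liv 1/12; Magnus 1/6; Oskar 1/6; Vidar 1/6; Ylva 1/12

No spouse, descendants, or parent survives, so the estate passes to Asgeir's siblings per stirpes.
Half-blood and whole-blood siblings take equally under the stated rule.
The estate is divided into 6 equal shares of 1/6 among Vidar, Eirik, Hallvard, Gudrun, Magnus, Jorunn.
Vidar is living and takes 1/6.
Eirik predeceased; the 1/6 allotted to Eirik's branch passes to Eirik's issue by representation.
Oskar is the sole taker at this level and receives the full 1/6.
Hallvard is living and takes 1/6.
Gudrun is living and takes 1/6.
Magnus is living and takes 1/6.
Jorunn predeceased; the 1/6 allotted to Jorunn's branch passes to Jorunn's issue by representation.
The 1/6 is divided into 2 equal shares of 1/12 among Ylva, Liv.
Ylva is living and takes 1/12.
Liv is living and takes 1/12.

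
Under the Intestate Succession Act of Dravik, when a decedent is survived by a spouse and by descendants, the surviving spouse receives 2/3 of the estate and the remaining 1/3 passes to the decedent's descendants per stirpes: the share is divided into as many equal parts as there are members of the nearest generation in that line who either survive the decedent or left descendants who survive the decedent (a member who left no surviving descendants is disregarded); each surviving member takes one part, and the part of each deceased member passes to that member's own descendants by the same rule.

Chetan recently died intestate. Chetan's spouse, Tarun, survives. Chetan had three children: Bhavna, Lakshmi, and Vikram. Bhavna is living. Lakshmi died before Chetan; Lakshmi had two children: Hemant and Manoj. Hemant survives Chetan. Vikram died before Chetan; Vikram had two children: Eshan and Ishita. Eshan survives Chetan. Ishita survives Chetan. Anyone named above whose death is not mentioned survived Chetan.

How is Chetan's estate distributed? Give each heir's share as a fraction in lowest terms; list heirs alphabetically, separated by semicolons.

Bhavna 1/9; Eshan 1/18; Hemant 1/18; Ishita 1/18; Manoj 1/18; Tarun 2/3

Tarun, as surviving spouse, takes 2/3.
The remaining 1/3 passes to Chetan's descendants per stirpes.
The 1/3 is divided into 3 equal shares of 1/9 among Bhavna, Lakshmi, Vikram.
Bhavna is living and takes 1/9.
Lakshmi predeceased; the 1/9 allotted to Lakshmi's branch passes to Lakshmi's issue by representation.
The 1/9 is divided into 2 equal shares of 1/18 among Hemant, Manoj.
Hemant is living and takes 1/18.
Manoj is living and takes 1/18.
Vikram predeceased; the 1/9 allotted to Vikram's branch passes to Vikram's issue by representation.
The 1/9 is divided into 2 equal shares of 1/18 among Eshan, Ishita.
Eshan is living and takes 1/18.
Ishita is living and takes 1/18.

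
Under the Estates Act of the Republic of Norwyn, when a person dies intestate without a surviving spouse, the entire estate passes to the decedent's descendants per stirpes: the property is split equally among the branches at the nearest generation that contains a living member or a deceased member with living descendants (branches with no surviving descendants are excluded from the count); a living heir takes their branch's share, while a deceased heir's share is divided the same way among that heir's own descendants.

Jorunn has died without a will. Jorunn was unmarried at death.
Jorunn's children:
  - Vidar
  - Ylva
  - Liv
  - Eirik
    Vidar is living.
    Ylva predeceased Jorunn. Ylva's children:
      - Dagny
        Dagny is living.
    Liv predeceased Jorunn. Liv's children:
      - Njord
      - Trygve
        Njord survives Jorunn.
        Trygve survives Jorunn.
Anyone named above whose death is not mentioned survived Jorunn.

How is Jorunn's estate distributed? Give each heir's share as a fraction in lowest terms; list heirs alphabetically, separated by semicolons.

Dagny 1/4; Eirik 1/4; Njord 1/8; Trygve 1/8; Vidar 1/4

There is no surviving spouse, so the entire estate passes to Jorunn's descendants per stirpes.
The estate is divided into 4 equal shares of 1/4 among Vidar, Ylva, Liv, Eirik.
Vidar is living and takes 1/4.
Ylva predeceased; the 1/4 allotted to Ylva's branch passes to Ylva's issue by representation.
Dagny is the sole taker at this level and receives the full 1/4.
Liv predeceased; the 1/4 allotted to Liv's branch passes to Liv's issue by representation.
The 1/4 is divided into 2 equal shares of 1/8 among Njord, Trygve.
Njord is living and takes 1/8.
Trygve is living and takes 1/8.
Eirik is living and takes 1/4.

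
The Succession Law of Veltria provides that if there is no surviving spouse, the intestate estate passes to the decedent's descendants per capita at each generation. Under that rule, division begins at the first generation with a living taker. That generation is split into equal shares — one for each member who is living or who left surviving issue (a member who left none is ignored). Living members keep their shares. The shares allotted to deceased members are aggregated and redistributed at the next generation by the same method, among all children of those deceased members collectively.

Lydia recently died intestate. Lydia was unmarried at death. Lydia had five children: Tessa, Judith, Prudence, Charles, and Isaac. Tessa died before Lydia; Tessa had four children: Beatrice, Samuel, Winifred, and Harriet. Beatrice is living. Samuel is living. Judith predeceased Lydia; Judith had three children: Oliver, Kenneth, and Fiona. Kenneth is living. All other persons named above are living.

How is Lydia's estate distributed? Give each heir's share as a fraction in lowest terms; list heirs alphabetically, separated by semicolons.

There is no surviving spouse, so the entire estate passes to Lydia's descendants per capita at each generation.
At generation 1 (Tessa, Judith, Prudence, Charles, Isaac) there are 5 shares of (1)/5 = 1/5 each.
Living: Prudence, Charles, and Isaac — each takes 1/5.
Deceased: Tessa and Judith. Their combined 2/5 is pooled and carried to generation 2.
At generation 2 (Beatrice, Samuel, Winifred, Harriet, Oliver, Kenneth, Fiona) there are 7 shares of (2/5)/7 = 2/35 each.
Living: Beatrice, Samuel, Winifred, Harriet, Oliver, Kenneth, and Fiona — each takes 2/35.

Beatrice 2/35; Charles 1/5; Fiona 2/35; Harriet 2/35; Isaac 1/5; Kenneth 2/35; Oliver 2/35; Prudence 1/5; Samuel 2/35; Winifred 2/35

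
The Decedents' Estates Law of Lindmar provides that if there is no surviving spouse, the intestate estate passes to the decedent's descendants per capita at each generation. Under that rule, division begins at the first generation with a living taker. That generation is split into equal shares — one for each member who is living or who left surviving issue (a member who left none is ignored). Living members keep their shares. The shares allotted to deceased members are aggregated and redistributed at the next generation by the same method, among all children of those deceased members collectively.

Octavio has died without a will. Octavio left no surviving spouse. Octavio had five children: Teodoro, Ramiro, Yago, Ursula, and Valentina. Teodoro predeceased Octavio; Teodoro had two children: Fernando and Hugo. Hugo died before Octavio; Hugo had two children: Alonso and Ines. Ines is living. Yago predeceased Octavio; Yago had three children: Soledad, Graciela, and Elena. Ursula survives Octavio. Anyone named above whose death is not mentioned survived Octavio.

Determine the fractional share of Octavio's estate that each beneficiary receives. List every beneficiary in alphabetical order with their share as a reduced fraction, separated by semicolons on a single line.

Alonso 1/25; Elena 2/25; Fernando 2/25; Graciela 2/25; Ines 1/25; Ramiro 1/5; Soledad 2/25; Ursula 1/5; Valentina 1/5

There is no surviving spouse, so the entire estate passes to Octavio's descendants per capita at each generation.
At generation 1 (Teodoro, Ramiro, Yago, Ursula, Valentina) there are 5 shares of (1)/5 = 1/5 each.
Living: Ramiro, Ursula, and Valentina — each takes 1/5.
Deceased: Teodoro and Yago. Their combined 2/5 is pooled and carried to generation 2.
At generation 2 (Fernando, Hugo, Soledad, Graciela, Elena) there are 5 shares of (2/5)/5 = 2/25 each.
Living: Fernando, Soledad, Graciela, and Elena — each takes 2/25.
Deceased: Hugo. That 2/25 share is carried to generation 3.
At generation 3 (Alonso, Ines) there are 2 shares of (2/25)/2 = 1/25 each.
Living: Alonso and Ines — each takes 1/25.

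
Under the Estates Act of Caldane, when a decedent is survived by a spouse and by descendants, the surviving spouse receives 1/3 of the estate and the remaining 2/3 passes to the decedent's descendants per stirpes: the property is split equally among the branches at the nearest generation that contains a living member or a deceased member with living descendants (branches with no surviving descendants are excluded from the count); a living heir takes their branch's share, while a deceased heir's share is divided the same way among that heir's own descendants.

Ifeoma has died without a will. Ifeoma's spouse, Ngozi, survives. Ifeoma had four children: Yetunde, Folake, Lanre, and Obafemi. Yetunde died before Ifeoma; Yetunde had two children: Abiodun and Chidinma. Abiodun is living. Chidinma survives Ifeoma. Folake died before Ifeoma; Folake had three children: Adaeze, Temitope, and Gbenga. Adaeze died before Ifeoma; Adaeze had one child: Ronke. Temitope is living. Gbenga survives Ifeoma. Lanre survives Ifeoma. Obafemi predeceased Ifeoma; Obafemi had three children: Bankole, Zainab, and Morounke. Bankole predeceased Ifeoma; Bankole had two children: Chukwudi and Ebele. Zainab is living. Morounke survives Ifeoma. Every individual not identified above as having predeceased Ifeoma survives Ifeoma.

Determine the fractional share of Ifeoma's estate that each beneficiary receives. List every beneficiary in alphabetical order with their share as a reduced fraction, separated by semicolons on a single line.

Ngozi, as surviving spouse, takes 1/3.
The remaining 2/3 passes to Ifeoma's descendants per stirpes.
The 2/3 is divided into 4 equal shares of 1/6 among Yetunde, Folake, Lanre, Obafemi.
Yetunde predeceased; the 1/6 allotted to Yetunde's branch passes to Yetunde's issue by representation.
The 1/6 is divided into 2 equal shares of 1/12 among Abiodun, Chidinma.
Abiodun is living and takes 1/12.
Chidinma is living and takes 1/12.
Folake predeceased; the 1/6 allotted to Folake's branch passes to Folake's issue by representation.
The 1/6 is divided into 3 equal shares of 1/18 among Adaeze, Temitope, Gbenga.
Adaeze predeceased; the 1/18 allotted to Adaeze's branch passes to Adaeze's issue by representation.
Ronke is the sole taker at this level and receives the full 1/18.
Temitope is living and takes 1/18.
Gbenga is living and takes 1/18.
Lanre is living and takes 1/6.
Obafemi predeceased; the 1/6 allotted to Obafemi's branch passes to Obafemi's issue by representation.
The 1/6 is divided into 3 equal shares of 1/18 among Bankole, Zainab, Morounke.
Bankole predeceased; the 1/18 allotted to Bankole's branch passes to Bankole's issue by representation.
The 1/18 is divided into 2 equal shares of 1/36 among Chukwudi, Ebele.
Chukwudi is living and takes 1/36.
Ebele is living and takes 1/36.
Zainab is living and takes 1/18.
Morounke is living and takes 1/18.

Abiodun 1/12; Chidinma 1/12; Chukwudi 1/36; Ebele 1/36; Gbenga 1/18; Lanre 1/6; Morounke 1/18; Ngozi 1/3; Ronke 1/18; Temitope 1/18; Zainab 1/18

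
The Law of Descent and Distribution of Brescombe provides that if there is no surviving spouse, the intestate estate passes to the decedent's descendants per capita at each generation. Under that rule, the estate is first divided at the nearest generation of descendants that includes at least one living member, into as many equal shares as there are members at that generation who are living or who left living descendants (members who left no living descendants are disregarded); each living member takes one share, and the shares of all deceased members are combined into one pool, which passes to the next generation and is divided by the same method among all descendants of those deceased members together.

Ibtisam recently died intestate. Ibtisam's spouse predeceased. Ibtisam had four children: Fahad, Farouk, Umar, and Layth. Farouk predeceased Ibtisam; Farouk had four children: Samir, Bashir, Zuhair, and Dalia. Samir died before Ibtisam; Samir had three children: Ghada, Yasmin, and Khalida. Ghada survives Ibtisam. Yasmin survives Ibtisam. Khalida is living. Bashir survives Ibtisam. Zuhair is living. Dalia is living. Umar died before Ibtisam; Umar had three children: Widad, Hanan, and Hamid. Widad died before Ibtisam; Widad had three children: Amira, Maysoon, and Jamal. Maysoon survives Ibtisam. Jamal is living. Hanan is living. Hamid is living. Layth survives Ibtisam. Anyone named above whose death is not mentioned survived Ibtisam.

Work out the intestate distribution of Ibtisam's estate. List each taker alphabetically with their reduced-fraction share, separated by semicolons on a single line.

Amira 1/42; Bashir 1/14; Dalia 1/14; Fahad 1/4; Ghada 1/42; Hamid 1/14; Hanan 1/14; Jamal 1/42; Khalida 1/42; Layth 1/4; Maysoon 1/42; Yasmin 1/42; Zuhair 1/14

There is no surviving spouse, so the entire estate passes to Ibtisam's descendants per capita at each generation.
At generation 1 (Fahad, Farouk, Umar, Layth) there are 4 shares of (1)/4 = 1/4 each.
Living: Fahad and Layth — each takes 1/4.
Deceased: Farouk and Umar. Their combined 1/2 is pooled and carried to generation 2.
At generation 2 (Samir, Bashir, Zuhair, Dalia, Widad, Hanan, Hamid) there are 7 shares of (1/2)/7 = 1/14 each.
Living: Bashir, Zuhair, Dalia, Hanan, and Hamid — each takes 1/14.
Deceased: Samir and Widad. Their combined 1/7 is pooled and carried to generation 3.
At generation 3 (Ghada, Yasmin, Khalida, Amira, Maysoon, Jamal) there are 6 shares of (1/7)/6 = 1/42 each.
Living: Ghada, Yasmin, Khalida, Amira, Maysoon, and Jamal — each takes 1/42.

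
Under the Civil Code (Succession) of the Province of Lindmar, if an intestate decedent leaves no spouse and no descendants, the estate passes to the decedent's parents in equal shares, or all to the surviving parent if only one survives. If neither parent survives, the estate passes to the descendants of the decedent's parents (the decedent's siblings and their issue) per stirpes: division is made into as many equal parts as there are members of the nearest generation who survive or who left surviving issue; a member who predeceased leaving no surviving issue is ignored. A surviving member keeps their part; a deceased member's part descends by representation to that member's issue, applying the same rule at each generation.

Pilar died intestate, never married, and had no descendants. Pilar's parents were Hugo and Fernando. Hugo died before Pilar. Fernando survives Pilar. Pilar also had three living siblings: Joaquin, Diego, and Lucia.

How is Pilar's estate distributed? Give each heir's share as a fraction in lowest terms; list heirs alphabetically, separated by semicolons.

Fernando 1

Only one parent, Fernando, survives, so Fernando takes the entire estate. The siblings take nothing because a surviving parent has priority.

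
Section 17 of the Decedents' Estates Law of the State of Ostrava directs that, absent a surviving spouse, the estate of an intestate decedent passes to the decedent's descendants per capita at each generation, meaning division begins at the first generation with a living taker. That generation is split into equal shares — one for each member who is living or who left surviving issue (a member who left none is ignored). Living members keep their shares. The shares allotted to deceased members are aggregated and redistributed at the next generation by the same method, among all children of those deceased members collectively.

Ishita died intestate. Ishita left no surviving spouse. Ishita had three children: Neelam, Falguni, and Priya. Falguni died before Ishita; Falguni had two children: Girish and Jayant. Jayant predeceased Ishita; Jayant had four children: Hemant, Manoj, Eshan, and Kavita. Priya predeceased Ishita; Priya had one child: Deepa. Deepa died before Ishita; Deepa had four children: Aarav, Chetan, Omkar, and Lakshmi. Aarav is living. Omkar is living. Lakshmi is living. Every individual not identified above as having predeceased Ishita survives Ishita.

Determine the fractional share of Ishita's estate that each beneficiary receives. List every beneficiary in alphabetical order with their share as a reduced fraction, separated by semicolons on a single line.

There is no surviving spouse, so the entire estate passes to Ishita's descendants per capita at each generation.
At generation 1 (Neelam, Falguni, Priya) there are 3 shares of (1)/3 = 1/3 each.
Living: Neelam — each takes 1/3.
Deceased: Falguni and Priya. Their combined 2/3 is pooled and carried to generation 2.
At generation 2 (Girish, Jayant, Deepa) there are 3 shares of (2/3)/3 = 2/9 each.
Living: Girish — each takes 2/9.
Deceased: Jayant and Deepa. Their combined 4/9 is pooled and carried to generation 3.
At generation 3 (Hemant, Manoj, Eshan, Kavita, Aarav, Chetan, Omkar, Lakshmi) there are 8 shares of (4/9)/8 = 1/18 each.
Living: Hemant, Manoj, Eshan, Kavita, Aarav, Chetan, Omkar, and Lakshmi — each takes 1/18.

Aarav 1/18; Chetan 1/18; Eshan 1/18; Girish 2/9; Hemant 1/18; Kavita 1/18; Lakshmi 1/18; Manoj 1/18; Neelam 1/3; Omkar 1/18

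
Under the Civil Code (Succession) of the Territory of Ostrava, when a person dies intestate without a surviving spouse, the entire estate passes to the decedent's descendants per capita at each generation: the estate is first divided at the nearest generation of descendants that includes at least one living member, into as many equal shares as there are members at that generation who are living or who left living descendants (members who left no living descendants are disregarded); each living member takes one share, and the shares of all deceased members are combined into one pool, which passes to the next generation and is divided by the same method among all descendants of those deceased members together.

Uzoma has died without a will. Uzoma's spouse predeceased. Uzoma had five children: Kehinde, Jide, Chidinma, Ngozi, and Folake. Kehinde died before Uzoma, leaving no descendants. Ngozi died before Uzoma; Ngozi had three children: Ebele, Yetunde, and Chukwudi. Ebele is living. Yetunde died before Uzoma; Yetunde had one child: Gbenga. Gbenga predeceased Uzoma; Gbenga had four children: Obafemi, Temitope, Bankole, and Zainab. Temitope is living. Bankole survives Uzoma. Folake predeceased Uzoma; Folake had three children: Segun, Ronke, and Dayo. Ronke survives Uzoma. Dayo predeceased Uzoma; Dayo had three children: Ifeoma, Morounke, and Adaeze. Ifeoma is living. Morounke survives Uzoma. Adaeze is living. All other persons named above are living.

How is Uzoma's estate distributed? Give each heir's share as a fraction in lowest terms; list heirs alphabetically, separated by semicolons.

There is no surviving spouse, so the entire estate passes to Uzoma's descendants per capita at each generation.
At generation 1 (Jide, Chidinma, Ngozi, Folake) there are 4 shares of (1)/4 = 1/4 each.
Living: Jide and Chidinma — each takes 1/4.
Deceased: Ngozi and Folake. Their combined 1/2 is pooled and carried to generation 2.
At generation 2 (Ebele, Yetunde, Chukwudi, Segun, Ronke, Dayo) there are 6 shares of (1/2)/6 = 1/12 each.
Living: Ebele, Chukwudi, Segun, and Ronke — each takes 1/12.
Deceased: Yetunde and Dayo. Their combined 1/6 is pooled and carried to generation 3.
At generation 3 (Gbenga, Ifeoma, Morounke, Adaeze) there are 4 shares of (1/6)/4 = 1/24 each.
Living: Ifeoma, Morounke, and Adaeze — each takes 1/24.
Deceased: Gbenga. That 1/24 share is carried to generation 4.
At generation 4 (Obafemi, Temitope, Bankole, Zainab) there are 4 shares of (1/24)/4 = 1/96 each.
Living: Obafemi, Temitope, Bankole, and Zainab — each takes 1/96.

Adaeze 1/24; Bankole 1/96; Chidinma 1/4; Chukwudi 1/12; Ebele 1/12; Ifeoma 1/24; Jide 1/4; Morounke 1/24; Obafemi 1/96; Ronke 1/12; Segun 1/12; Temitope 1/96; Zainab 1/96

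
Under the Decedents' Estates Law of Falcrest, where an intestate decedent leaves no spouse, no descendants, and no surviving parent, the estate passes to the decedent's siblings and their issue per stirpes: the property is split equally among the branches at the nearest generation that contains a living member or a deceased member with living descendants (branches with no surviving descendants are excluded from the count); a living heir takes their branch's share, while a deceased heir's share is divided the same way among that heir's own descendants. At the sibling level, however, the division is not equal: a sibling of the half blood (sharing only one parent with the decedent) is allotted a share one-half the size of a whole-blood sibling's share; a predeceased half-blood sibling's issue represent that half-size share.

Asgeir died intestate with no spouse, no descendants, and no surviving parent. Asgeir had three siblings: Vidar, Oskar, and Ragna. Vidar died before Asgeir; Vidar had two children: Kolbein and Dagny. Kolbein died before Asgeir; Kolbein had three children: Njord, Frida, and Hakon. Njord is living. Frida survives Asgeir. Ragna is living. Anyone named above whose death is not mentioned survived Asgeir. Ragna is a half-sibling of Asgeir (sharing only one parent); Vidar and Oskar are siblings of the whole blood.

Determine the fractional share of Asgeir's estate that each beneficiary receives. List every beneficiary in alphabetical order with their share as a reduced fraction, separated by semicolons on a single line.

No spouse, descendants, or parent survives, so the estate passes to Asgeir's siblings per stirpes.
Half-blood siblings count for one-half the weight of whole-blood siblings at the initial division.
Dividing 1 in proportion to weights (total weight 5/2): Vidar (weight 1) → 2/5; Oskar (weight 1) → 2/5; Ragna (weight 1/2) → 1/5.
Vidar predeceased; the 2/5 allotted to Vidar's branch passes to Vidar's issue by representation.
The 2/5 is divided into 2 equal shares of 1/5 among Kolbein, Dagny.
Kolbein predeceased; the 1/5 allotted to Kolbein's branch passes to Kolbein's issue by representation.
The 1/5 is divided into 3 equal shares of 1/15 among Njord, Frida, Hakon.
Njord is living and takes 1/15.
Frida is living and takes 1/15.
Hakon is living and takes 1/15.
Dagny is living and takes 1/5.
Oskar is living and takes 2/5.
Ragna is living and takes 1/5.

Dagny 1/5; Frida 1/15; Hakon 1/15; Njord 1/15; Oskar 2/5; Ragna 1/5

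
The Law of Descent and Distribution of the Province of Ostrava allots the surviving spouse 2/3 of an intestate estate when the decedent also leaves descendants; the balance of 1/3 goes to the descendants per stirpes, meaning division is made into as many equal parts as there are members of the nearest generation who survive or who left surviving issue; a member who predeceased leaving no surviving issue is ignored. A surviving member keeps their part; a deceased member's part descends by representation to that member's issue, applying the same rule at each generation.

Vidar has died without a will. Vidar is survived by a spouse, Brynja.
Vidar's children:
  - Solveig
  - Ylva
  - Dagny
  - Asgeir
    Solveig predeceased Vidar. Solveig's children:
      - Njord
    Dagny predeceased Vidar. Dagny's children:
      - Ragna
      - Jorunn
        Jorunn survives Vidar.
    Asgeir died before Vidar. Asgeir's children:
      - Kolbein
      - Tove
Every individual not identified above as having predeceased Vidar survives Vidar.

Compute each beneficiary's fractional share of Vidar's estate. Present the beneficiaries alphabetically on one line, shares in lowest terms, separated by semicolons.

Brynja 2/3; Jorunn 1/24; Kolbein 1/24; Njord 1/12; Ragna 1/24; Tove 1/24; Ylva 1/12

Brynja, as surviving spouse, takes 2/3.
The remaining 1/3 passes to Vidar's descendants per stirpes.
The 1/3 is divided into 4 equal shares of 1/12 among Solveig, Ylva, Dagny, Asgeir.
Solveig predeceased; the 1/12 allotted to Solveig's branch passes to Solveig's issue by representation.
Njord is the sole taker at this level and receives the full 1/12.
Ylva is living and takes 1/12.
Dagny predeceased; the 1/12 allotted to Dagny's branch passes to Dagny's issue by representation.
The 1/12 is divided into 2 equal shares of 1/24 among Ragna, Jorunn.
Ragna is living and takes 1/24.
Jorunn is living and takes 1/24.
Asgeir predeceased; the 1/12 allotted to Asgeir's branch passes to Asgeir's issue by representation.
The 1/12 is divided into 2 equal shares of 1/24 among Kolbein, Tove.
Kolbein is living and takes 1/24.
Tove is living and takes 1/24.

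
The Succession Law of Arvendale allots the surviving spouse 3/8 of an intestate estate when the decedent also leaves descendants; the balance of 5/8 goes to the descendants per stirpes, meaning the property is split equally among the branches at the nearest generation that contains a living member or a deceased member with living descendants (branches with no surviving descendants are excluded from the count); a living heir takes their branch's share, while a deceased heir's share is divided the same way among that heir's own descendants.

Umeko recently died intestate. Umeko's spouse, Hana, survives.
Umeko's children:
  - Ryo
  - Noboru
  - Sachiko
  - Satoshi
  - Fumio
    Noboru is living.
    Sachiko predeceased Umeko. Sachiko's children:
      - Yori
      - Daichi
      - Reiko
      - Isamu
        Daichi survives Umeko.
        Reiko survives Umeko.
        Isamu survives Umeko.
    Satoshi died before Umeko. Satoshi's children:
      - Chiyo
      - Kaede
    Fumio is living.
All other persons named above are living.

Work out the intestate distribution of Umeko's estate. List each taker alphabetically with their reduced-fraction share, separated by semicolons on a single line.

Chiyo 1/16; Daichi 1/32; Fumio 1/8; Hana 3/8; Isamu 1/32; Kaede 1/16; Noboru 1/8; Reiko 1/32; Ryo 1/8; Yori 1/32

Hana, as surviving spouse, takes 3/8.
The remaining 5/8 passes to Umeko's descendants per stirpes.
The 5/8 is divided into 5 equal shares of 1/8 among Ryo, Noboru, Sachiko, Satoshi, Fumio.
Ryo is living and takes 1/8.
Noboru is living and takes 1/8.
Sachiko predeceased; the 1/8 allotted to Sachiko's branch passes to Sachiko's issue by representation.
The 1/8 is divided into 4 equal shares of 1/32 among Yori, Daichi, Reiko, Isamu.
Yori is living and takes 1/32.
Daichi is living and takes 1/32.
Reiko is living and takes 1/32.
Isamu is living and takes 1/32.
Satoshi predeceased; the 1/8 allotted to Satoshi's branch passes to Satoshi's issue by representation.
The 1/8 is divided into 2 equal shares of 1/16 among Chiyo, Kaede.
Chiyo is living and takes 1/16.
Kaede is living and takes 1/16.
Fumio is living and takes 1/8.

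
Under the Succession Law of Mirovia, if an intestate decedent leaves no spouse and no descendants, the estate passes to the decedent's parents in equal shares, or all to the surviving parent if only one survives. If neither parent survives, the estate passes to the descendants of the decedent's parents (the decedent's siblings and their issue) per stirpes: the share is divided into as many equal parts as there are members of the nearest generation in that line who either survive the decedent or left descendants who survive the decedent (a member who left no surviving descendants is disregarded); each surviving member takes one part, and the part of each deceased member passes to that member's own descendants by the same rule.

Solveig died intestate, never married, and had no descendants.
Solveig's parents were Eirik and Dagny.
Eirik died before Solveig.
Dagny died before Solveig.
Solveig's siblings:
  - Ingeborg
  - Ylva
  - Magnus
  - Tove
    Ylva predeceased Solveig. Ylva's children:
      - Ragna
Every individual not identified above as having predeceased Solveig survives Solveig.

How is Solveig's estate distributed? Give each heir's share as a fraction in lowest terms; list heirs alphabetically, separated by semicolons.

Ingeborg 1/4; Magnus 1/4; Ragna 1/4; Tove 1/4

Neither parent survives and there are no descendants, so the estate passes to Solveig's siblings and their issue per stirpes.
The estate is divided into 4 equal shares of 1/4 among Ingeborg, Ylva, Magnus, Tove.
Ingeborg is living and takes 1/4.
Ylva predeceased; the 1/4 allotted to Ylva's branch passes to Ylva's issue by representation.
Ragna is the sole taker at this level and receives the full 1/4.
Magnus is living and takes 1/4.
Tove is living and takes 1/4.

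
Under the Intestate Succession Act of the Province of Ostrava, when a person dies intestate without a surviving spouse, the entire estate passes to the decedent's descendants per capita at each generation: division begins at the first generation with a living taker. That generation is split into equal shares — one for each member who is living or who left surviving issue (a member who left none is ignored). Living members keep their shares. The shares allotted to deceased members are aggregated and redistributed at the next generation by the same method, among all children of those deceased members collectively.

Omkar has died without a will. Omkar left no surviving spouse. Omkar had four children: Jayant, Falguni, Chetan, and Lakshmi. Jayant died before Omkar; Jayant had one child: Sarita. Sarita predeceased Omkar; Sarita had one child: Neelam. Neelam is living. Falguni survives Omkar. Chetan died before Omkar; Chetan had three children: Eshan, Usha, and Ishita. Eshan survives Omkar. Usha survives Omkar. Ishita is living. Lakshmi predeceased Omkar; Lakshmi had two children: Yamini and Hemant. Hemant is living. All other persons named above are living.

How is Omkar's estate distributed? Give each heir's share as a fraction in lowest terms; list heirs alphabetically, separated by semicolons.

There is no surviving spouse, so the entire estate passes to Omkar's descendants per capita at each generation.
At generation 1 (Jayant, Falguni, Chetan, Lakshmi) there are 4 shares of (1)/4 = 1/4 each.
Living: Falguni — each takes 1/4.
Deceased: Jayant, Chetan, and Lakshmi. Their combined 3/4 is pooled and carried to generation 2.
At generation 2 (Sarita, Eshan, Usha, Ishita, Yamini, Hemant) there are 6 shares of (3/4)/6 = 1/8 each.
Living: Eshan, Usha, Ishita, Yamini, and Hemant — each takes 1/8.
Deceased: Sarita. That 1/8 share is carried to generation 3.
At generation 3 (Neelam) there are 1 shares of (1/8)/1 = 1/8 each.
Living: Neelam — each takes 1/8.

Eshan 1/8; Falguni 1/4; Hemant 1/8; Ishita 1/8; Neelam 1/8; Usha 1/8; Yamini 1/8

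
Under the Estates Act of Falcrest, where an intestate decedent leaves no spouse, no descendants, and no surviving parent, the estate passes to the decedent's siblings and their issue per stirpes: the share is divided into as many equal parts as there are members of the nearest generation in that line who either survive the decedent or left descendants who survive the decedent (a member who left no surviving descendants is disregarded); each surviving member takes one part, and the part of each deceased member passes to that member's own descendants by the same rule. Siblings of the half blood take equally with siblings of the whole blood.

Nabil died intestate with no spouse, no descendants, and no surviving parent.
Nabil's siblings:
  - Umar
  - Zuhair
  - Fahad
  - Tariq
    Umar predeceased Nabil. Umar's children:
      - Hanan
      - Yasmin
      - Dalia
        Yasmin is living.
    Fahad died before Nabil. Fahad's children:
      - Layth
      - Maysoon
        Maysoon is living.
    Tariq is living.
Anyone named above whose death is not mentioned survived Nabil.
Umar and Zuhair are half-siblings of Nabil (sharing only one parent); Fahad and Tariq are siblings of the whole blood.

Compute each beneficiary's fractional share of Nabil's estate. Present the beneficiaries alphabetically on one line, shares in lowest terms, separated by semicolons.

No spouse, descendants, or parent survives, so the estate passes to Nabil's siblings per stirpes.
Half-blood and whole-blood siblings take equally under the stated rule.
The estate is divided into 4 equal shares of 1/4 among Umar, Zuhair, Fahad, Tariq.
Umar predeceased; the 1/4 allotted to Umar's branch passes to Umar's issue by representation.
The 1/4 is divided into 3 equal shares of 1/12 among Hanan, Yasmin, Dalia.
Hanan is living and takes 1/12.
Yasmin is living and takes 1/12.
Dalia is living and takes 1/12.
Zuhair is living and takes 1/4.
Fahad predeceased; the 1/4 allotted to Fahad's branch passes to Fahad's issue by representation.
The 1/4 is divided into 2 equal shares of 1/8 among Layth, Maysoon.
Layth is living and takes 1/8.
Maysoon is living and takes 1/8.
Tariq is living and takes 1/4.

Dalia 1/12; Hanan 1/12; Layth 1/8; Maysoon 1/8; Tariq 1/4; Yasmin 1/12; Zuhair 1/4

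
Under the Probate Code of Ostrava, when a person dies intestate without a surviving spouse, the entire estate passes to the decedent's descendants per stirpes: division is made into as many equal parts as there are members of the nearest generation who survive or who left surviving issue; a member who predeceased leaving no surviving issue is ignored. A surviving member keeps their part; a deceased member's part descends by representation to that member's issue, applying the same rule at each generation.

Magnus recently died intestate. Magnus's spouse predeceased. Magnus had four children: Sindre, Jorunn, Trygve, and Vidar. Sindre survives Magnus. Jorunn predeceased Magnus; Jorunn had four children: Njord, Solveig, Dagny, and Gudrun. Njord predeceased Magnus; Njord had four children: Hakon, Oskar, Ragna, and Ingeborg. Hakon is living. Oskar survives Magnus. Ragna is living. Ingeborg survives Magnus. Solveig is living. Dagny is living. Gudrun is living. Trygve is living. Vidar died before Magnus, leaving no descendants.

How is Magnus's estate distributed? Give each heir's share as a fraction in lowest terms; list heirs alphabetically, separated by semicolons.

Dagny 1/12; Gudrun 1/12; Hakon 1/48; Ingeborg 1/48; Oskar 1/48; Ragna 1/48; Sindre 1/3; Solveig 1/12; Trygve 1/3

There is no surviving spouse, so the entire estate passes to Magnus's descendants per stirpes.
Vidar left no surviving issue, so that branch lapses and is disregarded.
The estate is divided into 3 equal shares of 1/3 among Sindre, Jorunn, Trygve.
Sindre is living and takes 1/3.
Jorunn predeceased; the 1/3 allotted to Jorunn's branch passes to Jorunn's issue by representation.
The 1/3 is divided into 4 equal shares of 1/12 among Njord, Solveig, Dagny, Gudrun.
Njord predeceased; the 1/12 allotted to Njord's branch passes to Njord's issue by representation.
The 1/12 is divided into 4 equal shares of 1/48 among Hakon, Oskar, Ragna, Ingeborg.
Hakon is living and takes 1/48.
Oskar is living and takes 1/48.
Ragna is living and takes 1/48.
Ingeborg is living and takes 1/48.
Solveig is living and takes 1/12.
Dagny is living and takes 1/12.
Gudrun is living and takes 1/12.
Trygve is living and takes 1/3.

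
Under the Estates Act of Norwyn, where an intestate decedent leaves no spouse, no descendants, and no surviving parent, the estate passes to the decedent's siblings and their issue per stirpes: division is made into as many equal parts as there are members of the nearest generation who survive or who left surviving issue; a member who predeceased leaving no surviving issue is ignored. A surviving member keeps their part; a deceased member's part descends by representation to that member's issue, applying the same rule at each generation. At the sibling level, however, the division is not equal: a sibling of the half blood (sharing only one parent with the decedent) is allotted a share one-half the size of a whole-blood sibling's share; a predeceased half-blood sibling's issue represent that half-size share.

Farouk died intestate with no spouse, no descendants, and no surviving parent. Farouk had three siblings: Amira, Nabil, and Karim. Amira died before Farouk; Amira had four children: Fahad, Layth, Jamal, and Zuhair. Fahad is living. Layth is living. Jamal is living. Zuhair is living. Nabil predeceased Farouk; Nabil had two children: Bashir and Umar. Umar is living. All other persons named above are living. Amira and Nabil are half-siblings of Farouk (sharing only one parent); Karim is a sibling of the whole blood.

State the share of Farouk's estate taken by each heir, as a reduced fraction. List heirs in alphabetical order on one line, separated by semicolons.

Bashir 1/8; Fahad 1/16; Jamal 1/16; Karim 1/2; Layth 1/16; Umar 1/8; Zuhair 1/16

No spouse, descendants, or parent survives, so the estate passes to Farouk's siblings per stirpes.
Half-blood siblings count for one-half the weight of whole-blood siblings at the initial division.
Dividing 1 in proportion to weights (total weight 2): Amira (weight 1/2) → 1/4; Nabil (weight 1/2) → 1/4; Karim (weight 1) → 1/2.
Amira predeceased; the 1/4 allotted to Amira's branch passes to Amira's issue by representation.
The 1/4 is divided into 4 equal shares of 1/16 among Fahad, Layth, Jamal, Zuhair.
Fahad is living and takes 1/16.
Layth is living and takes 1/16.
Jamal is living and takes 1/16.
Zuhair is living and takes 1/16.
Nabil predeceased; the 1/4 allotted to Nabil's branch passes to Nabil's issue by representation.
The 1/4 is divided into 2 equal shares of 1/8 among Bashir, Umar.
Bashir is living and takes 1/8.
Umar is living and takes 1/8.
Karim is living and takes 1/2.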